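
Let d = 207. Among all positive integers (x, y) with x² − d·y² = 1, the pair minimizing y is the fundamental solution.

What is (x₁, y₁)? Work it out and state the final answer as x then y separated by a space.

d=207: √d = [14; 2,1,1,2,1,1,2,28] (ℓ=8, even), read p_7/q_7
step 0: (14, 1)  from 14·(1,0) + (0,1)
step 1: (29, 2)  from 2·(14,1) + (1,0)
step 2: (43, 3)  from 1·(29,2) + (14,1)
step 3: (72, 5)  from 1·(43,3) + (29,2)
…
step 6: (446, 31)  from 1·(259,18) + (187,13)
step 7: (1151, 80)  from 2·(446,31) + (259,18)
→ (1151, 80).  Check: 1151²=1324801, 207·80²=1324800, difference 1.

1151 80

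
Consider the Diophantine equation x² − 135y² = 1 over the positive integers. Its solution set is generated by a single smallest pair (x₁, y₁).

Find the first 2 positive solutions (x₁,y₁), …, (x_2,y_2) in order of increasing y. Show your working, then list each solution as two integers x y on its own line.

√135 → a₀=11, period (1,1,1,1,1,1,1,22); ℓ=8 even so k=7
k=0  a_k=11  p_k/q_k = 11/1
…
k=3  a_k=1  p_k/q_k = 35/3
…
k=6  a_k=1  p_k/q_k = 151/13
k=7  a_k=1  p_k/q_k = 244/21
(x₁, y₁) = (244, 21);  244² − 135·21² = 1 ✓
k=2:  x_2 = 244·244+135·21·21 = 119071,  y_2 = 244·21+21·244 = 10248

244 21
119071 10248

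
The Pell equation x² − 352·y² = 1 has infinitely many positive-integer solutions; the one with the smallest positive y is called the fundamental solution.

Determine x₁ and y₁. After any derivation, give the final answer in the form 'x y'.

77617 4137

[18; 1,3,5,9,5,3,1,36] for √352; ℓ=8 ⇒ convergent index 7
k=0  a_k=18  p_k/q_k = 18/1
k=1  a_k=1  p_k/q_k = 19/1
…
k=3  a_k=5  p_k/q_k = 394/21
k=4  a_k=9  p_k/q_k = 3621/193
k=5  a_k=5  p_k/q_k = 18499/986
k=6  a_k=3  p_k/q_k = 59118/3151
k=7  a_k=1  p_k/q_k = 77617/4137
→ (77617, 4137).  Check: 77617²=6024398689, 352·4137²=6024398688, difference 1.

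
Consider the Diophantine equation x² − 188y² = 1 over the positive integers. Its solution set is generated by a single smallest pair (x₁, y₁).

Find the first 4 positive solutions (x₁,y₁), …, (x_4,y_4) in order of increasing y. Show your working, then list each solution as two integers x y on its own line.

4607 336
42448897 3095904
391124132351 28525659120
3603817713033217 262835420035776

√188 → a₀=13, period (1,2,2,6,2,2,1,26); ℓ=8 even so k=7
a_0=13:  p_0=13·1+0=13,  q_0=13·0+1=1
…
a_2=2:  p_2=2·14+13=41,  q_2=2·1+1=3
a_3=2:  p_3=2·41+14=96,  q_3=2·3+1=7
a_4=6:  p_4=6·96+41=617,  q_4=6·7+3=45
a_5=2:  p_5=2·617+96=1330,  q_5=2·45+7=97
a_6=2:  p_6=2·1330+617=3277,  q_6=2·97+45=239
a_7=1:  p_7=1·3277+1330=4607,  q_7=1·239+97=336
(x₁, y₁) = (4607, 336);  4607² − 188·336² = 1 ✓
n=2: (4607,336)∘(4607,336) = (4607·4607+188·336·336, 4607·336+336·4607) = (42448897,3095904)
n=3: (42448897,3095904)∘(4607,336) = (4607·42448897+188·336·3095904, 4607·3095904+336·42448897) = (391124132351,28525659120)
n=4: (391124132351,28525659120)∘(4607,336) = (4607·391124132351+188·336·28525659120, 4607·28525659120+336·391124132351) = (3603817713033217,262835420035776)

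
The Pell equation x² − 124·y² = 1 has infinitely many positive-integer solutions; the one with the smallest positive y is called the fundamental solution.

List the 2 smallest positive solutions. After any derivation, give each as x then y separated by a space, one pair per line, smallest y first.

4620799 414960
42703566796801 3834893506080

d=124: √d = [11; 7,2,1,1,1,…,2,7,22] (ℓ=16, even), read p_15/q_15
a_0=11:  p_0=11·1+0=11,  q_0=11·0+1=1
a_1=7:  p_1=7·11+1=78,  q_1=7·1+0=7
a_2=2:  p_2=2·78+11=167,  q_2=2·7+1=15
a_3=1:  p_3=1·167+78=245,  q_3=1·15+7=22
a_4=1:  p_4=1·245+167=412,  q_4=1·22+15=37
…
a_7=1:  p_7=1·2383+657=3040,  q_7=1·214+59=273
a_8=4:  p_8=4·3040+2383=14543,  q_8=4·273+214=1306
…
a_10=3:  p_10=3·17583+14543=67292,  q_10=3·1579+1306=6043
…
a_12=1:  p_12=1·84875+67292=152167,  q_12=1·7622+6043=13665
a_13=1:  p_13=1·152167+84875=237042,  q_13=1·13665+7622=21287
a_14=2:  p_14=2·237042+152167=626251,  q_14=2·21287+13665=56239
a_15=7:  p_15=7·626251+237042=4620799,  q_15=7·56239+21287=414960
(x₁, y₁) = (4620799, 414960);  4620799² − 124·414960² = 1 ✓
n=2: (4620799,414960)∘(4620799,414960) = (4620799·4620799+124·414960·414960, 4620799·414960+414960·4620799) = (42703566796801,3834893506080)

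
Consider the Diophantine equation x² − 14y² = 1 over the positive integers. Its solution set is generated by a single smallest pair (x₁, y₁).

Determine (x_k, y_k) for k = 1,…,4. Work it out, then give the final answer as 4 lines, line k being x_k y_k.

15 4
449 120
13455 3596
403201 107760

[3; 1,2,1,6] for √14; ℓ=4 ⇒ convergent index 3
a_0=3:  p_0=3·1+0=3,  q_0=3·0+1=1
…
a_2=2:  p_2=2·4+3=11,  q_2=2·1+1=3
a_3=1:  p_3=1·11+4=15,  q_3=1·3+1=4
fundamental: x₁=15, y₁=4  (since 225 − 14·16 = 1)
n=2: (15,4)∘(15,4) = (15·15+14·4·4, 15·4+4·15) = (449,120)
n=3: (449,120)∘(15,4) = (15·449+14·4·120, 15·120+4·449) = (13455,3596)
n=4: (13455,3596)∘(15,4) = (15·13455+14·4·3596, 15·3596+4·13455) = (403201,107760)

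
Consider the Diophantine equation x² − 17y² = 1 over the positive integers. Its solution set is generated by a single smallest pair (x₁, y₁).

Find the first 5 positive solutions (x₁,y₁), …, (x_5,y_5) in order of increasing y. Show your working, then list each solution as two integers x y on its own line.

33 8
2177 528
143649 34840
9478657 2298912
625447713 151693352

d=17: √d = [4; 8] (ℓ=1, odd), read p_1/q_1
i=0: a=4 ⇒ p=4, q=1
i=1: a=8 ⇒ p=33, q=8
(x₁, y₁) = (33, 8);  33² − 17·8² = 1 ✓
n=2: (33,8)∘(33,8) = (33·33+17·8·8, 33·8+8·33) = (2177,528)
n=3: (2177,528)∘(33,8) = (33·2177+17·8·528, 33·528+8·2177) = (143649,34840)
n=4: (143649,34840)∘(33,8) = (33·143649+17·8·34840, 33·34840+8·143649) = (9478657,2298912)
n=5: (9478657,2298912)∘(33,8) = (33·9478657+17·8·2298912, 33·2298912+8·9478657) = (625447713,151693352)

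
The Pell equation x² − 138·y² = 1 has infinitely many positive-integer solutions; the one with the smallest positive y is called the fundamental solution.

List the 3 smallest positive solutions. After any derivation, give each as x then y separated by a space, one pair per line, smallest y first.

47 4
4417 376
415151 35340

d=138: √d = [11; 1,2,1,22] (ℓ=4, even), read p_3/q_3
i=0: a=11 ⇒ p=11, q=1
…
i=2: a=2 ⇒ p=35, q=3
i=3: a=1 ⇒ p=47, q=4
(x₁, y₁) = (47, 4);  47² − 138·4² = 1 ✓
n=2: (47,4)∘(47,4) = (47·47+138·4·4, 47·4+4·47) = (4417,376)
n=3: (4417,376)∘(47,4) = (47·4417+138·4·376, 47·376+4·4417) = (415151,35340)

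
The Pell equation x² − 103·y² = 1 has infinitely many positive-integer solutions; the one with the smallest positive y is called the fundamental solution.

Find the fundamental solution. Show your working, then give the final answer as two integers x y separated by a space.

227528 22419

√103 → a₀=10, period (6,1,2,1,1,9,1,1,2,1,6,20); ℓ=12 even so k=11
i=0: a=10 ⇒ p=10, q=1
i=1: a=6 ⇒ p=61, q=6
i=2: a=1 ⇒ p=71, q=7
i=3: a=2 ⇒ p=203, q=20
…
i=5: a=1 ⇒ p=477, q=47
i=6: a=9 ⇒ p=4567, q=450
i=7: a=1 ⇒ p=5044, q=497
i=8: a=1 ⇒ p=9611, q=947
…
i=10: a=1 ⇒ p=33877, q=3338
i=11: a=6 ⇒ p=227528, q=22419
(x₁, y₁) = (227528, 22419);  227528² − 103·22419² = 1 ✓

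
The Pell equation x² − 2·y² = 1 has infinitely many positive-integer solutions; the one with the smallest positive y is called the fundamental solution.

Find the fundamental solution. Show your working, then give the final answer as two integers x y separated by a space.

3 2

√2 = [1; 2, …], period ℓ=1 (odd) → k=1
step 0: (1, 1)  from 1·(1,0) + (0,1)
step 1: (3, 2)  from 2·(1,1) + (1,0)
(x₁, y₁) = (3, 2);  3² − 2·2² = 1 ✓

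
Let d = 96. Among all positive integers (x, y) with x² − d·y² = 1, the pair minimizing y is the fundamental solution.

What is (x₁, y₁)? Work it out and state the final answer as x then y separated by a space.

49 5

√96 → a₀=9, period (1,3,1,18); ℓ=4 even so k=3
k=0  a_k=9  p_k/q_k = 9/1
k=1  a_k=1  p_k/q_k = 10/1
k=2  a_k=3  p_k/q_k = 39/4
k=3  a_k=1  p_k/q_k = 49/5
(x₁, y₁) = (49, 5);  49² − 96·5² = 1 ✓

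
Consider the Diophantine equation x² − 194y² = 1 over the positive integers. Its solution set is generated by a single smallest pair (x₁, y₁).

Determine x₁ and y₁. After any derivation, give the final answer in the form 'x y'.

195 14

√194 → a₀=13, period (1,12,1,26); ℓ=4 even so k=3
i=0: a=13 ⇒ p=13, q=1
i=1: a=1 ⇒ p=14, q=1
i=2: a=12 ⇒ p=181, q=13
i=3: a=1 ⇒ p=195, q=14
(x₁, y₁) = (195, 14);  195² − 194·14² = 1 ✓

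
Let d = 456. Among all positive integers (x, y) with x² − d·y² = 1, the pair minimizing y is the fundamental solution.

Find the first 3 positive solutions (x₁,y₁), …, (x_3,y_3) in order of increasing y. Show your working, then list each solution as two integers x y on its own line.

[21; 2,1,4,1,2,42] for √456; ℓ=6 ⇒ convergent index 5
step 0: (21, 1)  from 21·(1,0) + (0,1)
step 1: (43, 2)  from 2·(21,1) + (1,0)
…
step 3: (299, 14)  from 4·(64,3) + (43,2)
step 4: (363, 17)  from 1·(299,14) + (64,3)
step 5: (1025, 48)  from 2·(363,17) + (299,14)
→ (1025, 48).  Check: 1025²=1050625, 456·48²=1050624, difference 1.
(x_2, y_2) = (1025·1025 + 456·48·48, 1025·48 + 48·1025) = (2101249, 98400)
(x_3, y_3) = (1025·2101249 + 456·48·98400, 1025·98400 + 48·2101249) = (4307559425, 201719952)

1025 48
2101249 98400
4307559425 201719952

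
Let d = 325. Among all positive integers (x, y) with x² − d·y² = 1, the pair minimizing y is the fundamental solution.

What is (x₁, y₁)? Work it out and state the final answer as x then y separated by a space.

649 36

[18; 36] for √325; ℓ=1 ⇒ convergent index 1
step 0: (18, 1)  from 18·(1,0) + (0,1)
step 1: (649, 36)  from 36·(18,1) + (1,0)
fundamental: x₁=649, y₁=36  (since 421201 − 325·1296 = 1)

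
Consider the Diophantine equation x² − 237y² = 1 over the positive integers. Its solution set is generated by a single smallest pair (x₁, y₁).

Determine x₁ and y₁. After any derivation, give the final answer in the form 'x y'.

228151 14820

d=237: √d = [15; 2,1,1,7,10,7,1,1,2,30] (ℓ=10, even), read p_9/q_9
i=0: a=15 ⇒ p=15, q=1
…
i=3: a=1 ⇒ p=77, q=5
…
i=5: a=10 ⇒ p=5927, q=385
…
i=8: a=1 ⇒ p=90075, q=5851
i=9: a=2 ⇒ p=228151, q=14820
fundamental: x₁=228151, y₁=14820  (since 52052878801 − 237·219632400 = 1)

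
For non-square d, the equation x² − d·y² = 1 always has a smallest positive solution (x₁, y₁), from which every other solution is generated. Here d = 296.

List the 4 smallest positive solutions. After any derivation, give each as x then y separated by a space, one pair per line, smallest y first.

3699 215
27365201 1590570
202447753299 11767036645
1497708451540801 87052535509140

[17; 4,1,7,1,4,34] for √296; ℓ=6 ⇒ convergent index 5
step 0: (17, 1)  from 17·(1,0) + (0,1)
…
step 2: (86, 5)  from 1·(69,4) + (17,1)
step 3: (671, 39)  from 7·(86,5) + (69,4)
step 4: (757, 44)  from 1·(671,39) + (86,5)
step 5: (3699, 215)  from 4·(757,44) + (671,39)
→ (3699, 215).  Check: 3699²=13682601, 296·215²=13682600, difference 1.
k=2:  x_2 = 3699·3699+296·215·215 = 27365201,  y_2 = 3699·215+215·3699 = 1590570
k=3:  x_3 = 3699·27365201+296·215·1590570 = 202447753299,  y_3 = 3699·1590570+215·27365201 = 11767036645
k=4:  x_4 = 3699·202447753299+296·215·11767036645 = 1497708451540801,  y_4 = 3699·11767036645+215·202447753299 = 87052535509140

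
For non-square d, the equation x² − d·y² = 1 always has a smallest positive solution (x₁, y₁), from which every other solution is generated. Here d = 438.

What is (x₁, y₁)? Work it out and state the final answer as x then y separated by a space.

293 14

[20; 1,12,1,40] for √438; ℓ=4 ⇒ convergent index 3
i=0: a=20 ⇒ p=20, q=1
…
i=2: a=12 ⇒ p=272, q=13
i=3: a=1 ⇒ p=293, q=14
fundamental: x₁=293, y₁=14  (since 85849 − 438·196 = 1)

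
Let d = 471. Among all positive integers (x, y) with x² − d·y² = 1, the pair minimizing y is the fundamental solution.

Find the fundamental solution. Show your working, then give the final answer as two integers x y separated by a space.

d=471: √d = [21; 1,2,2,1,3,…,2,1,42] (ℓ=14, even), read p_13/q_13
step 0: (21, 1)  from 21·(1,0) + (0,1)
step 1: (22, 1)  from 1·(21,1) + (1,0)
…
step 3: (152, 7)  from 2·(65,3) + (22,1)
…
step 5: (803, 37)  from 3·(217,10) + (152,7)
step 6: (3429, 158)  from 4·(803,37) + (217,10)
step 7: (48809, 2249)  from 14·(3429,158) + (803,37)
step 8: (198665, 9154)  from 4·(48809,2249) + (3429,158)
step 9: (644804, 29711)  from 3·(198665,9154) + (48809,2249)
step 10: (843469, 38865)  from 1·(644804,29711) + (198665,9154)
…
step 12: (5506953, 253747)  from 2·(2331742,107441) + (843469,38865)
step 13: (7838695, 361188)  from 1·(5506953,253747) + (2331742,107441)
fundamental: x₁=7838695, y₁=361188  (since 61445139303025 − 471·130456771344 = 1)

7838695 361188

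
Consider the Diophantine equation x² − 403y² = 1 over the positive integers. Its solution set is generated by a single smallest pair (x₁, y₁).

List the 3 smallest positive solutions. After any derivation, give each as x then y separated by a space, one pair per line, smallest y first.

√403 → a₀=20, period (13,2,1,3,1,3,1,2,13,40); ℓ=10 even so k=9
a_0=20:  p_0=20·1+0=20,  q_0=20·0+1=1
a_1=13:  p_1=13·20+1=261,  q_1=13·1+0=13
…
a_6=3:  p_6=3·3754+2951=14213,  q_6=3·187+147=708
…
a_8=2:  p_8=2·17967+14213=50147,  q_8=2·895+708=2498
a_9=13:  p_9=13·50147+17967=669878,  q_9=13·2498+895=33369
(x₁, y₁) = (669878, 33369);  669878² − 403·33369² = 1 ✓
k=2:  x_2 = 669878·669878+403·33369·33369 = 897473069767,  y_2 = 669878·33369+33369·669878 = 44706317964
k=3:  x_3 = 669878·897473069767+403·33369·44706317964 = 1202394930058086974,  y_3 = 669878·44706317964+33369·897473069767 = 59895557730143415

669878 33369
897473069767 44706317964
1202394930058086974 59895557730143415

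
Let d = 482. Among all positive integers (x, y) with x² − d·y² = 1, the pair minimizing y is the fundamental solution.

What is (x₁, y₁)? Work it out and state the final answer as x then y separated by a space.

[21; 1,20,1,42] for √482; ℓ=4 ⇒ convergent index 3
i=0: a=21 ⇒ p=21, q=1
…
i=2: a=20 ⇒ p=461, q=21
i=3: a=1 ⇒ p=483, q=22
(x₁, y₁) = (483, 22);  483² − 482·22² = 1 ✓

483 22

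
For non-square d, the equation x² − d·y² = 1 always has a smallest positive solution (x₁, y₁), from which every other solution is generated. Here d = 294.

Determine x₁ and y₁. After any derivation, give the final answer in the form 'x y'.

√294 → a₀=17, period (6,1,4,1,6,34); ℓ=6 even so k=5
step 0: (17, 1)  from 17·(1,0) + (0,1)
step 1: (103, 6)  from 6·(17,1) + (1,0)
step 2: (120, 7)  from 1·(103,6) + (17,1)
step 3: (583, 34)  from 4·(120,7) + (103,6)
step 4: (703, 41)  from 1·(583,34) + (120,7)
step 5: (4801, 280)  from 6·(703,41) + (583,34)
fundamental: x₁=4801, y₁=280  (since 23049601 − 294·78400 = 1)

4801 280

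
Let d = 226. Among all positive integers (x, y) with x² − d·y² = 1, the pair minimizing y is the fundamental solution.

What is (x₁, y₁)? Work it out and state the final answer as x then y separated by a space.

√226 → a₀=15, period (30); ℓ=1 odd so k=1
i=0: a=15 ⇒ p=15, q=1
i=1: a=30 ⇒ p=451, q=30
→ (451, 30).  Check: 451²=203401, 226·30²=203400, difference 1.

451 30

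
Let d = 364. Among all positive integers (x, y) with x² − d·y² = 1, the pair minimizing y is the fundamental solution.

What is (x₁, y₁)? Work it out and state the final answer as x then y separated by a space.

√364 = [19; 12,1,2,3,1,8,1,3,2,1,12,38, …], period ℓ=12 (even) → k=11
step 0: (19, 1)  from 19·(1,0) + (0,1)
…
step 2: (248, 13)  from 1·(229,12) + (19,1)
…
step 4: (2423, 127)  from 3·(725,38) + (248,13)
…
step 8: (119872, 6283)  from 3·(30755,1612) + (27607,1447)
step 9: (270499, 14178)  from 2·(119872,6283) + (30755,1612)
step 10: (390371, 20461)  from 1·(270499,14178) + (119872,6283)
step 11: (4954951, 259710)  from 12·(390371,20461) + (270499,14178)
(x₁, y₁) = (4954951, 259710);  4954951² − 364·259710² = 1 ✓

4954951 259710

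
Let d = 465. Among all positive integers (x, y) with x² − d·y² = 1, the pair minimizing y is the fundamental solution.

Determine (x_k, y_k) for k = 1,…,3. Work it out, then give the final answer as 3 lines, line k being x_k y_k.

√465 = [21; 1,1,3,2,2,2,3,1,1,42, …], period ℓ=10 (even) → k=9
k=0  a_k=21  p_k/q_k = 21/1
k=1  a_k=1  p_k/q_k = 22/1
…
k=3  a_k=3  p_k/q_k = 151/7
k=4  a_k=2  p_k/q_k = 345/16
k=5  a_k=2  p_k/q_k = 841/39
k=6  a_k=2  p_k/q_k = 2027/94
k=7  a_k=3  p_k/q_k = 6922/321
k=8  a_k=1  p_k/q_k = 8949/415
k=9  a_k=1  p_k/q_k = 15871/736
→ (15871, 736).  Check: 15871²=251888641, 465·736²=251888640, difference 1.
n=2: (15871,736)∘(15871,736) = (15871·15871+465·736·736, 15871·736+736·15871) = (503777281,23362112)
n=3: (503777281,23362112)∘(15871,736) = (15871·503777281+465·736·23362112, 15871·23362112+736·503777281) = (15990898437631,741560158368)

15871 736
503777281 23362112
15990898437631 741560158368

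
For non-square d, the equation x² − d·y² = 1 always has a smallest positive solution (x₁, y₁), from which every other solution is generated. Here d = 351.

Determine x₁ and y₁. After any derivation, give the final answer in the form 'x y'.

62425 3332

d=351: √d = [18; 1,2,1,3,2,2,2,3,1,2,1,36] (ℓ=12, even), read p_11/q_11
step 0: (18, 1)  from 18·(1,0) + (0,1)
step 1: (19, 1)  from 1·(18,1) + (1,0)
step 2: (56, 3)  from 2·(19,1) + (18,1)
step 3: (75, 4)  from 1·(56,3) + (19,1)
step 4: (281, 15)  from 3·(75,4) + (56,3)
step 5: (637, 34)  from 2·(281,15) + (75,4)
step 6: (1555, 83)  from 2·(637,34) + (281,15)
step 7: (3747, 200)  from 2·(1555,83) + (637,34)
step 8: (12796, 683)  from 3·(3747,200) + (1555,83)
…
step 10: (45882, 2449)  from 2·(16543,883) + (12796,683)
step 11: (62425, 3332)  from 1·(45882,2449) + (16543,883)
fundamental: x₁=62425, y₁=3332  (since 3896880625 − 351·11102224 = 1)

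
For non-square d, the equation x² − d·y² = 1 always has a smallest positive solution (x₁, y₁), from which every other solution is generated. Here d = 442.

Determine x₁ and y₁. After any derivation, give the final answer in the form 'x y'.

√442 → a₀=21, period (42); ℓ=1 odd so k=1
i=0: a=21 ⇒ p=21, q=1
i=1: a=42 ⇒ p=883, q=42
→ (883, 42).  Check: 883²=779689, 442·42²=779688, difference 1.

883 42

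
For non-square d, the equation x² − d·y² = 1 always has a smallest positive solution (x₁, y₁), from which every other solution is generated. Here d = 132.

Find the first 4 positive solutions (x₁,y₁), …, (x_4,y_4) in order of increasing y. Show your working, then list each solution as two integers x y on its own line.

√132 = [11; 2,22, …], period ℓ=2 (even) → k=1
i=0: a=11 ⇒ p=11, q=1
i=1: a=2 ⇒ p=23, q=2
fundamental: x₁=23, y₁=2  (since 529 − 132·4 = 1)
(23+2√132)^2 = 1057 + 92√132
(23+2√132)^3 = 48599 + 4230√132
(23+2√132)^4 = 2234497 + 194488√132

23 2
1057 92
48599 4230
2234497 194488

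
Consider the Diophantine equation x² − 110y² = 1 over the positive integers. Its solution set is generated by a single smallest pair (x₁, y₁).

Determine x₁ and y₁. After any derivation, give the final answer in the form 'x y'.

21 2

[10; 2,20] for √110; ℓ=2 ⇒ convergent index 1
step 0: (10, 1)  from 10·(1,0) + (0,1)
step 1: (21, 2)  from 2·(10,1) + (1,0)
→ (21, 2).  Check: 21²=441, 110·2²=440, difference 1.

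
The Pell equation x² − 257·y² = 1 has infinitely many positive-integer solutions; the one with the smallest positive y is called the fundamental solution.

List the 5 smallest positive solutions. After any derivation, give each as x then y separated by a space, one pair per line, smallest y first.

513 32
526337 32832
540021249 33685600
554061275137 34561392768
568466328269313 35459955294368

√257 → a₀=16, period (32); ℓ=1 odd so k=1
step 0: (16, 1)  from 16·(1,0) + (0,1)
step 1: (513, 32)  from 32·(16,1) + (1,0)
→ (513, 32).  Check: 513²=263169, 257·32²=263168, difference 1.
k=2:  x_2 = 513·513+257·32·32 = 526337,  y_2 = 513·32+32·513 = 32832
k=3:  x_3 = 513·526337+257·32·32832 = 540021249,  y_3 = 513·32832+32·526337 = 33685600
k=4:  x_4 = 513·540021249+257·32·33685600 = 554061275137,  y_4 = 513·33685600+32·540021249 = 34561392768
k=5:  x_5 = 513·554061275137+257·32·34561392768 = 568466328269313,  y_5 = 513·34561392768+32·554061275137 = 35459955294368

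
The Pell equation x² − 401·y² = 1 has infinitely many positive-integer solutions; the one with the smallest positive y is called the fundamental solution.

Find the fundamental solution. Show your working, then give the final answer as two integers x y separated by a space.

[20; 40] for √401; ℓ=1 ⇒ convergent index 1
i=0: a=20 ⇒ p=20, q=1
i=1: a=40 ⇒ p=801, q=40
fundamental: x₁=801, y₁=40  (since 641601 − 401·1600 = 1)

801 40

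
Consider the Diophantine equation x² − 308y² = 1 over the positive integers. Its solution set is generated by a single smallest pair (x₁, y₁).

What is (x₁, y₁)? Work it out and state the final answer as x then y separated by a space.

[17; 1,1,4,1,1,34] for √308; ℓ=6 ⇒ convergent index 5
step 0: (17, 1)  from 17·(1,0) + (0,1)
…
step 2: (35, 2)  from 1·(18,1) + (17,1)
step 3: (158, 9)  from 4·(35,2) + (18,1)
step 4: (193, 11)  from 1·(158,9) + (35,2)
step 5: (351, 20)  from 1·(193,11) + (158,9)
(x₁, y₁) = (351, 20);  351² − 308·20² = 1 ✓

351 20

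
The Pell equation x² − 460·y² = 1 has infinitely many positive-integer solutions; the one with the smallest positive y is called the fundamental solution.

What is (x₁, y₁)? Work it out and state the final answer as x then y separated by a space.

2535751 118230

[21; 2,4,3,1,2,10,2,1,3,4,2,42] for √460; ℓ=12 ⇒ convergent index 11
step 0: (21, 1)  from 21·(1,0) + (0,1)
step 1: (43, 2)  from 2·(21,1) + (1,0)
step 2: (193, 9)  from 4·(43,2) + (21,1)
…
step 4: (815, 38)  from 1·(622,29) + (193,9)
step 5: (2252, 105)  from 2·(815,38) + (622,29)
step 6: (23335, 1088)  from 10·(2252,105) + (815,38)
…
step 10: (1135029, 52921)  from 4·(265693,12388) + (72257,3369)
step 11: (2535751, 118230)  from 2·(1135029,52921) + (265693,12388)
fundamental: x₁=2535751, y₁=118230  (since 6430033134001 − 460·13978332900 = 1)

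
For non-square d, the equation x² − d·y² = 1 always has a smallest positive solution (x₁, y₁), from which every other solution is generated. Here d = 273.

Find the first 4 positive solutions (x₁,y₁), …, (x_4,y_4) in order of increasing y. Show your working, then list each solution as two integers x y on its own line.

727 44
1057057 63976
1536960151 93021060
2234739002497 135252557264

d=273: √d = [16; 1,1,10,1,1,32] (ℓ=6, even), read p_5/q_5
a_0=16:  p_0=16·1+0=16,  q_0=16·0+1=1
…
a_2=1:  p_2=1·17+16=33,  q_2=1·1+1=2
a_3=10:  p_3=10·33+17=347,  q_3=10·2+1=21
a_4=1:  p_4=1·347+33=380,  q_4=1·21+2=23
a_5=1:  p_5=1·380+347=727,  q_5=1·23+21=44
fundamental: x₁=727, y₁=44  (since 528529 − 273·1936 = 1)
(727+44√273)^2 = 1057057 + 63976√273
(727+44√273)^3 = 1536960151 + 93021060√273
(727+44√273)^4 = 2234739002497 + 135252557264√273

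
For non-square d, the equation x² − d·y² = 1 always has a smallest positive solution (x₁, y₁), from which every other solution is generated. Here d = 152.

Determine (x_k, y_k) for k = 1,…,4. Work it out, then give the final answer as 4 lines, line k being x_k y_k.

√152 → a₀=12, period (3,24); ℓ=2 even so k=1
i=0: a=12 ⇒ p=12, q=1
i=1: a=3 ⇒ p=37, q=3
fundamental: x₁=37, y₁=3  (since 1369 − 152·9 = 1)
(37+3√152)^2 = 2737 + 222√152
(37+3√152)^3 = 202501 + 16425√152
(37+3√152)^4 = 14982337 + 1215228√152

37 3
2737 222
202501 16425
14982337 1215228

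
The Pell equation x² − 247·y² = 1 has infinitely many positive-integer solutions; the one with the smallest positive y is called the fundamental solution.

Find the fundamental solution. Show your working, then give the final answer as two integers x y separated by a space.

85292 5427

d=247: √d = [15; 1,2,1,1,9,1,9,1,1,2,1,30] (ℓ=12, even), read p_11/q_11
step 0: (15, 1)  from 15·(1,0) + (0,1)
step 1: (16, 1)  from 1·(15,1) + (1,0)
step 2: (47, 3)  from 2·(16,1) + (15,1)
…
step 5: (1053, 67)  from 9·(110,7) + (63,4)
step 6: (1163, 74)  from 1·(1053,67) + (110,7)
step 7: (11520, 733)  from 9·(1163,74) + (1053,67)
step 8: (12683, 807)  from 1·(11520,733) + (1163,74)
…
step 10: (61089, 3887)  from 2·(24203,1540) + (12683,807)
step 11: (85292, 5427)  from 1·(61089,3887) + (24203,1540)
fundamental: x₁=85292, y₁=5427  (since 7274725264 − 247·29452329 = 1)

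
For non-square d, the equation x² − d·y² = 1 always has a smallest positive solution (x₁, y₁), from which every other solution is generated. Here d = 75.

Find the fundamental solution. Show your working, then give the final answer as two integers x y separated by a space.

√75 → a₀=8, period (1,1,1,16); ℓ=4 even so k=3
step 0: (8, 1)  from 8·(1,0) + (0,1)
step 1: (9, 1)  from 1·(8,1) + (1,0)
step 2: (17, 2)  from 1·(9,1) + (8,1)
step 3: (26, 3)  from 1·(17,2) + (9,1)
→ (26, 3).  Check: 26²=676, 75·3²=675, difference 1.

26 3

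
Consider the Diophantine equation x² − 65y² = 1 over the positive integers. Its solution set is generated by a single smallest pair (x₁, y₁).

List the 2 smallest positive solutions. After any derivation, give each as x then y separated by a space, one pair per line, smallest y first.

d=65: √d = [8; 16] (ℓ=1, odd), read p_1/q_1
i=0: a=8 ⇒ p=8, q=1
i=1: a=16 ⇒ p=129, q=16
fundamental: x₁=129, y₁=16  (since 16641 − 65·256 = 1)
(x_2, y_2) = (129·129 + 65·16·16, 129·16 + 16·129) = (33281, 4128)

129 16
33281 4128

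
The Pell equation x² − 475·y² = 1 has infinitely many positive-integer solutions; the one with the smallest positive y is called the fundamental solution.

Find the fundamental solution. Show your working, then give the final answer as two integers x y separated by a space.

57799 2652

d=475: √d = [21; 1,3,1,6,2,6,1,3,1,42] (ℓ=10, even), read p_9/q_9
k=0  a_k=21  p_k/q_k = 21/1
…
k=4  a_k=6  p_k/q_k = 741/34
…
k=6  a_k=6  p_k/q_k = 10287/472
k=7  a_k=1  p_k/q_k = 11878/545
k=8  a_k=3  p_k/q_k = 45921/2107
k=9  a_k=1  p_k/q_k = 57799/2652
→ (57799, 2652).  Check: 57799²=3340724401, 475·2652²=3340724400, difference 1.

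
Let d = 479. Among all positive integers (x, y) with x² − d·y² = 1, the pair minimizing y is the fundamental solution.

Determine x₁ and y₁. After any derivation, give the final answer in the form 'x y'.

√479 = [21; 1,7,1,3,2,21,2,3,1,7,1,42, …], period ℓ=12 (even) → k=11
step 0: (21, 1)  from 21·(1,0) + (0,1)
step 1: (22, 1)  from 1·(21,1) + (1,0)
step 2: (175, 8)  from 7·(22,1) + (21,1)
step 3: (197, 9)  from 1·(175,8) + (22,1)
step 4: (766, 35)  from 3·(197,9) + (175,8)
step 5: (1729, 79)  from 2·(766,35) + (197,9)
step 6: (37075, 1694)  from 21·(1729,79) + (766,35)
step 7: (75879, 3467)  from 2·(37075,1694) + (1729,79)
step 8: (264712, 12095)  from 3·(75879,3467) + (37075,1694)
step 9: (340591, 15562)  from 1·(264712,12095) + (75879,3467)
step 10: (2648849, 121029)  from 7·(340591,15562) + (264712,12095)
step 11: (2989440, 136591)  from 1·(2648849,121029) + (340591,15562)
(x₁, y₁) = (2989440, 136591);  2989440² − 479·136591² = 1 ✓

2989440 136591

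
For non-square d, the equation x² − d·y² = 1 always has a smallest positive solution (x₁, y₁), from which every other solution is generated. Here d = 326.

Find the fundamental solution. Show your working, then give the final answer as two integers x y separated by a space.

325 18

√326 = [18; 18,36, …], period ℓ=2 (even) → k=1
i=0: a=18 ⇒ p=18, q=1
i=1: a=18 ⇒ p=325, q=18
fundamental: x₁=325, y₁=18  (since 105625 − 326·324 = 1)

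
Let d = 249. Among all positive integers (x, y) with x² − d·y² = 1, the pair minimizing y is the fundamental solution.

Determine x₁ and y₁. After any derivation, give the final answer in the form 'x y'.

8553815 542076

√249 → a₀=15, period (1,3,1,1,5,…,3,1,30); ℓ=16 even so k=15
i=0: a=15 ⇒ p=15, q=1
…
i=2: a=3 ⇒ p=63, q=4
…
i=4: a=1 ⇒ p=142, q=9
i=5: a=5 ⇒ p=789, q=50
…
i=11: a=5 ⇒ p=866765, q=54929
…
i=13: a=1 ⇒ p=1884116, q=119401
i=14: a=3 ⇒ p=6669699, q=422675
i=15: a=1 ⇒ p=8553815, q=542076
→ (8553815, 542076).  Check: 8553815²=73167751054225, 249·542076²=73167751054224, difference 1.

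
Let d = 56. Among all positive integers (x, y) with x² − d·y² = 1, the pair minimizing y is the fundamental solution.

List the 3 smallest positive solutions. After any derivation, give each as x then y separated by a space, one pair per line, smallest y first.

15 2
449 60
13455 1798

√56 → a₀=7, period (2,14); ℓ=2 even so k=1
a_0=7:  p_0=7·1+0=7,  q_0=7·0+1=1
a_1=2:  p_1=2·7+1=15,  q_1=2·1+0=2
fundamental: x₁=15, y₁=2  (since 225 − 56·4 = 1)
(15+2√56)^2 = 449 + 60√56
(15+2√56)^3 = 13455 + 1798√56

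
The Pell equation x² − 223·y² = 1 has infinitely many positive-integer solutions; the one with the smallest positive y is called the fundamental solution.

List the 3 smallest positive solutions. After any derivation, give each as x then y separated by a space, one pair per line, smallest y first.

224 15
100351 6720
44957024 3010545

√223 = [14; 1,13,1,28, …], period ℓ=4 (even) → k=3
a_0=14:  p_0=14·1+0=14,  q_0=14·0+1=1
a_1=1:  p_1=1·14+1=15,  q_1=1·1+0=1
a_2=13:  p_2=13·15+14=209,  q_2=13·1+1=14
a_3=1:  p_3=1·209+15=224,  q_3=1·14+1=15
(x₁, y₁) = (224, 15);  224² − 223·15² = 1 ✓
(224+15√223)^2 = 100351 + 6720√223
(224+15√223)^3 = 44957024 + 3010545√223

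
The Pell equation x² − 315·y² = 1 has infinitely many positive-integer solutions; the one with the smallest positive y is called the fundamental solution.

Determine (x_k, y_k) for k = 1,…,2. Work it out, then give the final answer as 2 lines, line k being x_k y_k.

71 4
10081 568

√315 = [17; 1,2,1,34, …], period ℓ=4 (even) → k=3
k=0  a_k=17  p_k/q_k = 17/1
k=1  a_k=1  p_k/q_k = 18/1
k=2  a_k=2  p_k/q_k = 53/3
k=3  a_k=1  p_k/q_k = 71/4
fundamental: x₁=71, y₁=4  (since 5041 − 315·16 = 1)
(x_2, y_2) = (71·71 + 315·4·4, 71·4 + 4·71) = (10081, 568)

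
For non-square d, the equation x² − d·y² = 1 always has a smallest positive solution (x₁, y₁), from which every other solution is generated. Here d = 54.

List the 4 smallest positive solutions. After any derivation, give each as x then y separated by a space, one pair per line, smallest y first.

485 66
470449 64020
456335045 62099334
442644523201 60236289960

[7; 2,1,6,1,2,14] for √54; ℓ=6 ⇒ convergent index 5
i=0: a=7 ⇒ p=7, q=1
…
i=2: a=1 ⇒ p=22, q=3
i=3: a=6 ⇒ p=147, q=20
i=4: a=1 ⇒ p=169, q=23
i=5: a=2 ⇒ p=485, q=66
→ (485, 66).  Check: 485²=235225, 54·66²=235224, difference 1.
n=2: (485,66)∘(485,66) = (485·485+54·66·66, 485·66+66·485) = (470449,64020)
n=3: (470449,64020)∘(485,66) = (485·470449+54·66·64020, 485·64020+66·470449) = (456335045,62099334)
n=4: (456335045,62099334)∘(485,66) = (485·456335045+54·66·62099334, 485·62099334+66·456335045) = (442644523201,60236289960)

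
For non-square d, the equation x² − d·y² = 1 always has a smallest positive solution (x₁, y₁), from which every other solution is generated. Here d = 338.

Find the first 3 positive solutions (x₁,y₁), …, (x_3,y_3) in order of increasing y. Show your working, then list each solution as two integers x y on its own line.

√338 = [18; 2,1,1,2,36, …], period ℓ=5 (odd) → k=9
a_0=18:  p_0=18·1+0=18,  q_0=18·0+1=1
a_1=2:  p_1=2·18+1=37,  q_1=2·1+0=2
a_2=1:  p_2=1·37+18=55,  q_2=1·2+1=3
…
a_4=2:  p_4=2·92+55=239,  q_4=2·5+3=13
a_5=36:  p_5=36·239+92=8696,  q_5=36·13+5=473
…
a_7=1:  p_7=1·17631+8696=26327,  q_7=1·959+473=1432
a_8=1:  p_8=1·26327+17631=43958,  q_8=1·1432+959=2391
a_9=2:  p_9=2·43958+26327=114243,  q_9=2·2391+1432=6214
fundamental: x₁=114243, y₁=6214  (since 13051463049 − 338·38613796 = 1)
(114243+6214√338)^2 = 26102926097 + 1419812004√338
(114243+6214√338)^3 = 5964153172084899 + 324407165539730√338

114243 6214
26102926097 1419812004
5964153172084899 324407165539730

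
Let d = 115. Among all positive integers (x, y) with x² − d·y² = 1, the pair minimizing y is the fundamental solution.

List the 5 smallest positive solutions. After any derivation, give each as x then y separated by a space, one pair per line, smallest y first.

√115 → a₀=10, period (1,2,1,1,1,1,1,2,1,20); ℓ=10 even so k=9
a_0=10:  p_0=10·1+0=10,  q_0=10·0+1=1
a_1=1:  p_1=1·10+1=11,  q_1=1·1+0=1
…
a_5=1:  p_5=1·75+43=118,  q_5=1·7+4=11
a_6=1:  p_6=1·118+75=193,  q_6=1·11+7=18
…
a_8=2:  p_8=2·311+193=815,  q_8=2·29+18=76
a_9=1:  p_9=1·815+311=1126,  q_9=1·76+29=105
(x₁, y₁) = (1126, 105);  1126² − 115·105² = 1 ✓
n=2: (1126,105)∘(1126,105) = (1126·1126+115·105·105, 1126·105+105·1126) = (2535751,236460)
n=3: (2535751,236460)∘(1126,105) = (1126·2535751+115·105·236460, 1126·236460+105·2535751) = (5710510126,532507815)
n=4: (5710510126,532507815)∘(1126,105) = (1126·5710510126+115·105·532507815, 1126·532507815+105·5710510126) = (12860066268001,1199207362920)
n=5: (12860066268001,1199207362920)∘(1126,105) = (1126·12860066268001+115·105·1199207362920, 1126·1199207362920+105·12860066268001) = (28960863525028126,2700614448788025)

1126 105
2535751 236460
5710510126 532507815
12860066268001 1199207362920
28960863525028126 2700614448788025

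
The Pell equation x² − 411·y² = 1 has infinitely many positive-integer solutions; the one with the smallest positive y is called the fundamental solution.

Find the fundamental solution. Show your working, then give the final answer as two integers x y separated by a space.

d=411: √d = [20; 3,1,1,1,19,1,1,1,3,40] (ℓ=10, even), read p_9/q_9
step 0: (20, 1)  from 20·(1,0) + (0,1)
step 1: (61, 3)  from 3·(20,1) + (1,0)
step 2: (81, 4)  from 1·(61,3) + (20,1)
step 3: (142, 7)  from 1·(81,4) + (61,3)
…
step 5: (4379, 216)  from 19·(223,11) + (142,7)
step 6: (4602, 227)  from 1·(4379,216) + (223,11)
step 7: (8981, 443)  from 1·(4602,227) + (4379,216)
step 8: (13583, 670)  from 1·(8981,443) + (4602,227)
step 9: (49730, 2453)  from 3·(13583,670) + (8981,443)
fundamental: x₁=49730, y₁=2453  (since 2473072900 − 411·6017209 = 1)

49730 2453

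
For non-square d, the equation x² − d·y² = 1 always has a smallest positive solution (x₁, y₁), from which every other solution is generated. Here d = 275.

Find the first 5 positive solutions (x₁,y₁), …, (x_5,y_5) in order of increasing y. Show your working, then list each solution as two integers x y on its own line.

[16; 1,1,2,1,1,32] for √275; ℓ=6 ⇒ convergent index 5
i=0: a=16 ⇒ p=16, q=1
i=1: a=1 ⇒ p=17, q=1
i=2: a=1 ⇒ p=33, q=2
i=3: a=2 ⇒ p=83, q=5
i=4: a=1 ⇒ p=116, q=7
i=5: a=1 ⇒ p=199, q=12
fundamental: x₁=199, y₁=12  (since 39601 − 275·144 = 1)
(199+12√275)^2 = 79201 + 4776√275
(199+12√275)^3 = 31521799 + 1900836√275
(199+12√275)^4 = 12545596801 + 756527952√275
(199+12√275)^5 = 4993116004999 + 301096224060√275

199 12
79201 4776
31521799 1900836
12545596801 756527952
4993116004999 301096224060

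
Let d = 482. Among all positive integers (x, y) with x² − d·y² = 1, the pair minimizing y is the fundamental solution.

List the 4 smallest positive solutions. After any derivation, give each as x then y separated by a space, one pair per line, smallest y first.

483 22
466577 21252
450712899 20529410
435388193857 19831388808

√482 → a₀=21, period (1,20,1,42); ℓ=4 even so k=3
a_0=21:  p_0=21·1+0=21,  q_0=21·0+1=1
a_1=1:  p_1=1·21+1=22,  q_1=1·1+0=1
a_2=20:  p_2=20·22+21=461,  q_2=20·1+1=21
a_3=1:  p_3=1·461+22=483,  q_3=1·21+1=22
→ (483, 22).  Check: 483²=233289, 482·22²=233288, difference 1.
(x_2, y_2) = (483·483 + 482·22·22, 483·22 + 22·483) = (466577, 21252)
(x_3, y_3) = (483·466577 + 482·22·21252, 483·21252 + 22·466577) = (450712899, 20529410)
(x_4, y_4) = (483·450712899 + 482·22·20529410, 483·20529410 + 22·450712899) = (435388193857, 19831388808)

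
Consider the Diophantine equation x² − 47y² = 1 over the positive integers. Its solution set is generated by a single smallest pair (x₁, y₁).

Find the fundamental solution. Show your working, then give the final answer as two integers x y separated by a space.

48 7

[6; 1,5,1,12] for √47; ℓ=4 ⇒ convergent index 3
a_0=6:  p_0=6·1+0=6,  q_0=6·0+1=1
a_1=1:  p_1=1·6+1=7,  q_1=1·1+0=1
a_2=5:  p_2=5·7+6=41,  q_2=5·1+1=6
a_3=1:  p_3=1·41+7=48,  q_3=1·6+1=7
fundamental: x₁=48, y₁=7  (since 2304 − 47·49 = 1)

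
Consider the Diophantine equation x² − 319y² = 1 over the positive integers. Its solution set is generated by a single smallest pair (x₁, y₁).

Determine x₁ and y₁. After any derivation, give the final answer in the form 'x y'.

√319 = [17; 1,6,5,1,4,…,6,1,34, …], period ℓ=14 (even) → k=13
step 0: (17, 1)  from 17·(1,0) + (0,1)
step 1: (18, 1)  from 1·(17,1) + (1,0)
step 2: (125, 7)  from 6·(18,1) + (17,1)
…
step 5: (3715, 208)  from 4·(768,43) + (643,36)
step 6: (11913, 667)  from 3·(3715,208) + (768,43)
step 7: (15628, 875)  from 1·(11913,667) + (3715,208)
…
step 9: (250816, 14043)  from 4·(58797,3292) + (15628,875)
…
step 11: (1798881, 100718)  from 5·(309613,17335) + (250816,14043)
step 12: (11102899, 621643)  from 6·(1798881,100718) + (309613,17335)
step 13: (12901780, 722361)  from 1·(11102899,621643) + (1798881,100718)
fundamental: x₁=12901780, y₁=722361  (since 166455927168400 − 319·521805414321 = 1)

12901780 722361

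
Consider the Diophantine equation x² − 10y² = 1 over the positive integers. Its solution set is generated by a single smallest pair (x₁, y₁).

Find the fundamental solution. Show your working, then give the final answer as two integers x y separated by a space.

√10 → a₀=3, period (6); ℓ=1 odd so k=1
step 0: (3, 1)  from 3·(1,0) + (0,1)
step 1: (19, 6)  from 6·(3,1) + (1,0)
→ (19, 6).  Check: 19²=361, 10·6²=360, difference 1.

19 6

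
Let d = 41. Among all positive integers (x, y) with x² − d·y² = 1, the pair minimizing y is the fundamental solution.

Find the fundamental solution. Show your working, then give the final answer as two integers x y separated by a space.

2049 320

[6; 2,2,12] for √41; ℓ=3 ⇒ convergent index 5
k=0  a_k=6  p_k/q_k = 6/1
…
k=3  a_k=12  p_k/q_k = 397/62
k=4  a_k=2  p_k/q_k = 826/129
k=5  a_k=2  p_k/q_k = 2049/320
fundamental: x₁=2049, y₁=320  (since 4198401 − 41·102400 = 1)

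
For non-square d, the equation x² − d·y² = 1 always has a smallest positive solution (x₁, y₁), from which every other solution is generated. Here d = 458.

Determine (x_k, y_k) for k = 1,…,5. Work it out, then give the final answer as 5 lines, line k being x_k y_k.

√458 = [21; 2,2,42, …], period ℓ=3 (odd) → k=5
a_0=21:  p_0=21·1+0=21,  q_0=21·0+1=1
…
a_2=2:  p_2=2·43+21=107,  q_2=2·2+1=5
a_3=42:  p_3=42·107+43=4537,  q_3=42·5+2=212
a_4=2:  p_4=2·4537+107=9181,  q_4=2·212+5=429
a_5=2:  p_5=2·9181+4537=22899,  q_5=2·429+212=1070
→ (22899, 1070).  Check: 22899²=524364201, 458·1070²=524364200, difference 1.
(x_2, y_2) = (22899·22899 + 458·1070·1070, 22899·1070 + 1070·22899) = (1048728401, 49003860)
(x_3, y_3) = (22899·1048728401 + 458·1070·49003860, 22899·49003860 + 1070·1048728401) = (48029663286099, 2244278779210)
(x_4, y_4) = (22899·48029663286099 + 458·1070·2244278779210, 22899·2244278779210 + 1070·48029663286099) = (2199662518128033601, 102783479481255720)
(x_5, y_5) = (22899·2199662518128033601 + 458·1070·102783479481255720, 22899·102783479481255720 + 1070·2199662518128033601) = (100740143957198019572499, 4707277791038270685350)

22899 1070
1048728401 49003860
48029663286099 2244278779210
2199662518128033601 102783479481255720
100740143957198019572499 4707277791038270685350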